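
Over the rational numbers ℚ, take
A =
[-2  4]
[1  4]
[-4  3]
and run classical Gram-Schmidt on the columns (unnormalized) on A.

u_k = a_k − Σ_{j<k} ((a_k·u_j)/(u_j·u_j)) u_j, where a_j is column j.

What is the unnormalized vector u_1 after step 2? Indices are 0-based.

Step 1: u_0 = a_0 = (-2, 1, -4).
Step 2: u_1 = a_1 − (-16/21)·u_0 = (52/21, 100/21, -1/21).

u_1 = (52/21, 100/21, -1/21)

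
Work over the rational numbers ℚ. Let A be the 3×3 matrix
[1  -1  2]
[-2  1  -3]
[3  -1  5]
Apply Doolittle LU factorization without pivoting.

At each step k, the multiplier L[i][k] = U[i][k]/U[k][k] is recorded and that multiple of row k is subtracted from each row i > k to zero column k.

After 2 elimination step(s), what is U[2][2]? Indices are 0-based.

U[2][2] = 1

Step 1: pivot at (0,0) is 1.
  row1 ← row1 − (-2)·row0  ⇒  L[1][0]=-2, U row1=(0, -1, 1)
  row2 ← row2 − (3)·row0  ⇒  L[2][0]=3, U row2=(0, 2, -1)
Step 2: pivot at (1,1) is -1.
  row2 ← row2 − (-2)·row1  ⇒  L[2][1]=-2, U row2=(0, 0, 1)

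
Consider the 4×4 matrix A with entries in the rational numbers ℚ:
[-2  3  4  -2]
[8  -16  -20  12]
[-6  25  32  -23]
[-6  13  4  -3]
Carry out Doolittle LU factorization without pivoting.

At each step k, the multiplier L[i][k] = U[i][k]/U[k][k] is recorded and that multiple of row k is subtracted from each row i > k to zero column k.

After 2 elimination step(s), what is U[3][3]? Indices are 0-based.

U[3][3] = 7

Step 1: pivot at (0,0) is -2.
  row1 ← row1 − (-4)·row0  ⇒  L[1][0]=-4, U row1=(0, -4, -4, 4)
  row2 ← row2 − (3)·row0  ⇒  L[2][0]=3, U row2=(0, 16, 20, -17)
  row3 ← row3 − (3)·row0  ⇒  L[3][0]=3, U row3=(0, 4, -8, 3)
Step 2: pivot at (1,1) is -4.
  row2 ← row2 − (-4)·row1  ⇒  L[2][1]=-4, U row2=(0, 0, 4, -1)
  row3 ← row3 − (-1)·row1  ⇒  L[3][1]=-1, U row3=(0, 0, -12, 7)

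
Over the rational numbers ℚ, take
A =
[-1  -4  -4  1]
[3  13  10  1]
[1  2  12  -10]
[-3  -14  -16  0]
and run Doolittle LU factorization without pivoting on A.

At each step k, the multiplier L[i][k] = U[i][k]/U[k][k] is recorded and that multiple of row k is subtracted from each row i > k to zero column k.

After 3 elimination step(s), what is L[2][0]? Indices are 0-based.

k=0: U[0][0]=-1
  eliminate (1,0): mult=-3, new row 1: (0, 1, -2, 4); set L[1][0]=-3
  eliminate (2,0): mult=-1, new row 2: (0, -2, 8, -9); set L[2][0]=-1
  eliminate (3,0): mult=3, new row 3: (0, -2, -4, -3); set L[3][0]=3
k=1: U[1][1]=1
  eliminate (2,1): mult=-2, new row 2: (0, 0, 4, -1); set L[2][1]=-2
  eliminate (3,1): mult=-2, new row 3: (0, 0, -8, 5); set L[3][1]=-2
k=2: U[2][2]=4
  eliminate (3,2): mult=-2, new row 3: (0, 0, 0, 3); set L[3][2]=-2

L[2][0] = -1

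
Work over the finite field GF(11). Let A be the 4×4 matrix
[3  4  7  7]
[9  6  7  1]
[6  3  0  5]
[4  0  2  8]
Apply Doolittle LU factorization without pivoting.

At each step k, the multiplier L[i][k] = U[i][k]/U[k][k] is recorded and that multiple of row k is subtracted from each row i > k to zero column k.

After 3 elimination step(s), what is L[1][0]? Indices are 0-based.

[col 0] pivot 3
  R1 -= 3*R0 → (0, 5, 8, 2)  (L[1][0] := 3)
  R2 -= 2*R0 → (0, 6, 8, 2)  (L[2][0] := 2)
  R3 -= 5*R0 → (0, 2, 0, 6)  (L[3][0] := 5)
[col 1] pivot 5
  R2 -= 10*R1 → (0, 0, 5, 4)  (L[2][1] := 10)
  R3 -= 7*R1 → (0, 0, 10, 3)  (L[3][1] := 7)
[col 2] pivot 5
  R3 -= 2*R2 → (0, 0, 0, 6)  (L[3][2] := 2)

L[1][0] = 3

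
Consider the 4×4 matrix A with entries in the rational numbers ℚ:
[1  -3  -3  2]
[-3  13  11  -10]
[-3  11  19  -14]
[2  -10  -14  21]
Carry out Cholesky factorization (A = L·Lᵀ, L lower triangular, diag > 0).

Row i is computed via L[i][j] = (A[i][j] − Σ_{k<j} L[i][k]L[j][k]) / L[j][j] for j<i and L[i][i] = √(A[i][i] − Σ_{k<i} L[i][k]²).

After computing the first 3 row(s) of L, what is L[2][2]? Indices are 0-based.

Step 1: L[0][0] = √(1) = 1.
  L[1][0] = (-3) / L[0][0] = -3.
Step 2: L[1][1] = √(4) = 2.
  L[2][0] = (-3) / L[0][0] = -3.
  L[2][1] = (2) / L[1][1] = 1.
Step 3: L[2][2] = √(9) = 3.

L[2][2] = 3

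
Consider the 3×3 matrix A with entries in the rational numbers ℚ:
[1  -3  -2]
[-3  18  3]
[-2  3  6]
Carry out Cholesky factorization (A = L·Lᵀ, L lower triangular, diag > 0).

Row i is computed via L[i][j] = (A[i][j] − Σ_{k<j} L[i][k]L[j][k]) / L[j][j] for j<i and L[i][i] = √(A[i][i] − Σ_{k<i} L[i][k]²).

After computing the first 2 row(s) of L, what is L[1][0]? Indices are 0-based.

L[1][0] = -3

Step 1: L[0][0] = √(1) = 1.
  L[1][0] = (-3) / L[0][0] = -3.
Step 2: L[1][1] = √(9) = 3.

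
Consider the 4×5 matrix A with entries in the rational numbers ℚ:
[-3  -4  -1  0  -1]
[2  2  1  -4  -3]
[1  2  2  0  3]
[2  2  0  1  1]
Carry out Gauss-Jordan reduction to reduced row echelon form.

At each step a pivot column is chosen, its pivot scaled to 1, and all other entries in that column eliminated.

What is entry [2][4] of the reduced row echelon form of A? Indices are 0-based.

M[2][4] = 11/6

step 1: normalize row 0 (÷-3) = (1, 4/3, 1/3, 0, 1/3)
  row 1: subtract 2×row0 = (0, -2/3, 1/3, -4, -11/3)
  row 2: subtract 1×row0 = (0, 2/3, 5/3, 0, 8/3)
  row 3: subtract 2×row0 = (0, -2/3, -2/3, 1, 1/3)
step 2: normalize row 1 (÷-2/3) = (0, 1, -1/2, 6, 11/2)
  row 0: subtract 4/3×row1 = (1, 0, 1, -8, -7)
  row 2: subtract 2/3×row1 = (0, 0, 2, -4, -1)
  row 3: subtract -2/3×row1 = (0, 0, -1, 5, 4)
step 3: normalize row 2 (÷2) = (0, 0, 1, -2, -1/2)
  row 0: subtract 1×row2 = (1, 0, 0, -6, -13/2)
  row 1: subtract -1/2×row2 = (0, 1, 0, 5, 21/4)
  row 3: subtract -1×row2 = (0, 0, 0, 3, 7/2)
step 4: normalize row 3 (÷3) = (0, 0, 0, 1, 7/6)
  row 0: subtract -6×row3 = (1, 0, 0, 0, 1/2)
  row 1: subtract 5×row3 = (0, 1, 0, 0, -7/12)
  row 2: subtract -2×row3 = (0, 0, 1, 0, 11/6)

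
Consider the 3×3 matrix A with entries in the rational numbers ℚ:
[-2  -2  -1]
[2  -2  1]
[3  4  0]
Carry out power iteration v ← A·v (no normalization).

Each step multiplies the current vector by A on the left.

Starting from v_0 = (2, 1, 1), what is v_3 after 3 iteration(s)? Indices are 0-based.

v_0 = (2, 1, 1).
v_1 = A·v_0 = (-7, 3, 10).
v_2 = A·v_1 = (-2, -10, -9).
v_3 = A·v_2 = (33, 7, -46).

v_3 = (33, 7, -46)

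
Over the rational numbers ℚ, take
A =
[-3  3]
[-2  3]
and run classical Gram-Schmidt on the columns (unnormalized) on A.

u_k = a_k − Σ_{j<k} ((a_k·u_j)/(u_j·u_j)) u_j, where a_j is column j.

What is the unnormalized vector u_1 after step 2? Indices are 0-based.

u_1 = (-6/13, 9/13)

Step 1: u_0 = a_0 = (-3, -2).
Step 2: u_1 = a_1 − (-15/13)·u_0 = (-6/13, 9/13).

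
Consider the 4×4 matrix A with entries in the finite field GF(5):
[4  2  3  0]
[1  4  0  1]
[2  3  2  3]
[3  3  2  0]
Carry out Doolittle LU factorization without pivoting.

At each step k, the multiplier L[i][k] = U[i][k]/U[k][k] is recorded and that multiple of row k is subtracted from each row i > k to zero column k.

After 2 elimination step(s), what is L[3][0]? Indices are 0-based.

[col 0] pivot 4
  R1 -= 4*R0 → (0, 1, 3, 1)  (L[1][0] := 4)
  R2 -= 3*R0 → (0, 2, 3, 3)  (L[2][0] := 3)
  R3 -= 2*R0 → (0, 4, 1, 0)  (L[3][0] := 2)
[col 1] pivot 1
  R2 -= 2*R1 → (0, 0, 2, 1)  (L[2][1] := 2)
  R3 -= 4*R1 → (0, 0, 4, 1)  (L[3][1] := 4)

L[3][0] = 2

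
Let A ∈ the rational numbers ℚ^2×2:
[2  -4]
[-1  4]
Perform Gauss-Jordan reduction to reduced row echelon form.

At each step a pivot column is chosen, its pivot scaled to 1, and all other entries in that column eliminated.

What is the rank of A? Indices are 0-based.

rank = 2

step 1: normalize row 0 (÷2) = (1, -2)
  row 1: subtract -1×row0 = (0, 2)
step 2: normalize row 1 (÷2) = (0, 1)
  row 0: subtract -2×row1 = (1, 0)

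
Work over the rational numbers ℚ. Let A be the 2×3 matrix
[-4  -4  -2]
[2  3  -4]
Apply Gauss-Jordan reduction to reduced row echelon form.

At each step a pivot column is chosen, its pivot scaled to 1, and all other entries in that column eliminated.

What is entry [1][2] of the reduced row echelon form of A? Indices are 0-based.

M[1][2] = -5

step 1: normalize row 0 (÷-4) = (1, 1, 1/2)
  row 1: subtract 2×row0 = (0, 1, -5)
step 2: normalize row 1 (÷1) = (0, 1, -5)
  row 0: subtract 1×row1 = (1, 0, 11/2)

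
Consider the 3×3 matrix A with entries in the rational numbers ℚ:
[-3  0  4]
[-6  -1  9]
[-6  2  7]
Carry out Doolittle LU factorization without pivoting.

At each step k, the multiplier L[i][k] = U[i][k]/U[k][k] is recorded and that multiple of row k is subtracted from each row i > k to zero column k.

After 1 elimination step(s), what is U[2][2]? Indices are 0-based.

U[2][2] = -1

[col 0] pivot -3
  R1 -= 2*R0 → (0, -1, 1)  (L[1][0] := 2)
  R2 -= 2*R0 → (0, 2, -1)  (L[2][0] := 2)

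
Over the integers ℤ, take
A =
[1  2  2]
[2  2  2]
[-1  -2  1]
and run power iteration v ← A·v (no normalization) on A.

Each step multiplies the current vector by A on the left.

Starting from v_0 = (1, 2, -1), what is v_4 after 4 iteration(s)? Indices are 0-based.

v_4 = (-135, -166, 75)

v_0 = (1, 2, -1).
v_1 = A·v_0 = (3, 4, -6).
v_2 = A·v_1 = (-1, 2, -17).
v_3 = A·v_2 = (-31, -32, -20).
v_4 = A·v_3 = (-135, -166, 75).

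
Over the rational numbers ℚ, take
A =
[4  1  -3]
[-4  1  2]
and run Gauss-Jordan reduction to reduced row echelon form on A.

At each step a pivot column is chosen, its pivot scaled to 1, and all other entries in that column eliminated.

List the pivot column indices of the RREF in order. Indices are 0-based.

[1] R0 /= 4  ⇒  (1, 1/4, -3/4)
     R1 -= -4·R0  ⇒  (0, 2, -1)
[2] R1 /= 2  ⇒  (0, 1, -1/2)
     R0 -= 1/4·R1  ⇒  (1, 0, -5/8)

pivot columns: 0, 1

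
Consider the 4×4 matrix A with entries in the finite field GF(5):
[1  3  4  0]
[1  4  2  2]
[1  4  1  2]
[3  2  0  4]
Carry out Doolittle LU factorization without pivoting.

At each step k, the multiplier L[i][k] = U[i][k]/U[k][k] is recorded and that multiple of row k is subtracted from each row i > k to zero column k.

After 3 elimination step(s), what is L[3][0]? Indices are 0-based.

Step 1: pivot at (0,0) is 1.
  row1 ← row1 − (1)·row0  ⇒  L[1][0]=1, U row1=(0, 1, 3, 2)
  row2 ← row2 − (1)·row0  ⇒  L[2][0]=1, U row2=(0, 1, 2, 2)
  row3 ← row3 − (3)·row0  ⇒  L[3][0]=3, U row3=(0, 3, 3, 4)
Step 2: pivot at (1,1) is 1.
  row2 ← row2 − (1)·row1  ⇒  L[2][1]=1, U row2=(0, 0, 4, 0)
  row3 ← row3 − (3)·row1  ⇒  L[3][1]=3, U row3=(0, 0, 4, 3)
Step 3: pivot at (2,2) is 4.
  row3 ← row3 − (1)·row2  ⇒  L[3][2]=1, U row3=(0, 0, 0, 3)

L[3][0] = 3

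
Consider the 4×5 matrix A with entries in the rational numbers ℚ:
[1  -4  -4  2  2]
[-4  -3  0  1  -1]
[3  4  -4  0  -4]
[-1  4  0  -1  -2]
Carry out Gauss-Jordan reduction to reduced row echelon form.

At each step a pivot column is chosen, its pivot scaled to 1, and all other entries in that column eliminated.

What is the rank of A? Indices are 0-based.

step 1: normalize row 0 (÷1) = (1, -4, -4, 2, 2)
  row 1: subtract -4×row0 = (0, -19, -16, 9, 7)
  row 2: subtract 3×row0 = (0, 16, 8, -6, -10)
  row 3: subtract -1×row0 = (0, 0, -4, 1, 0)
step 2: normalize row 1 (÷-19) = (0, 1, 16/19, -9/19, -7/19)
  row 0: subtract -4×row1 = (1, 0, -12/19, 2/19, 10/19)
  row 2: subtract 16×row1 = (0, 0, -104/19, 30/19, -78/19)
step 3: normalize row 2 (÷-104/19) = (0, 0, 1, -15/52, 3/4)
  row 0: subtract -12/19×row2 = (1, 0, 0, -1/13, 1)
  row 1: subtract 16/19×row2 = (0, 1, 0, -3/13, -1)
  row 3: subtract -4×row2 = (0, 0, 0, -2/13, 3)
step 4: normalize row 3 (÷-2/13) = (0, 0, 0, 1, -39/2)
  row 0: subtract -1/13×row3 = (1, 0, 0, 0, -1/2)
  row 1: subtract -3/13×row3 = (0, 1, 0, 0, -11/2)
  row 2: subtract -15/52×row3 = (0, 0, 1, 0, -39/8)

rank = 4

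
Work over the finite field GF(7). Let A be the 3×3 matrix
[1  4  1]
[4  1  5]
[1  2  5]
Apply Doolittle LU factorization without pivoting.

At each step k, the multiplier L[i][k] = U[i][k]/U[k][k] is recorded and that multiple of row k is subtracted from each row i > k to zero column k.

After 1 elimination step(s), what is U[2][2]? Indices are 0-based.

k=0: U[0][0]=1
  eliminate (1,0): mult=4, new row 1: (0, 6, 1); set L[1][0]=4
  eliminate (2,0): mult=1, new row 2: (0, 5, 4); set L[2][0]=1

U[2][2] = 4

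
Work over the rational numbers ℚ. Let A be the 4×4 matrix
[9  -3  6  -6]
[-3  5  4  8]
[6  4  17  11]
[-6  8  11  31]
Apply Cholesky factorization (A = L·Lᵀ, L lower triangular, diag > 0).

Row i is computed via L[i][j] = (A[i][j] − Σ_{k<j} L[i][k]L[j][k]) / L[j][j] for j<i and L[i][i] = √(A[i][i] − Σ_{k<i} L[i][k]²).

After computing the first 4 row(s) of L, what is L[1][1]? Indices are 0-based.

Step 1: L[0][0] = √(9) = 3.
  L[1][0] = (-3) / L[0][0] = -1.
Step 2: L[1][1] = √(4) = 2.
  L[2][0] = (6) / L[0][0] = 2.
  L[2][1] = (6) / L[1][1] = 3.
Step 3: L[2][2] = √(4) = 2.
  L[3][0] = (-6) / L[0][0] = -2.
  L[3][1] = (6) / L[1][1] = 3.
  L[3][2] = (6) / L[2][2] = 3.
Step 4: L[3][3] = √(9) = 3.

L[1][1] = 2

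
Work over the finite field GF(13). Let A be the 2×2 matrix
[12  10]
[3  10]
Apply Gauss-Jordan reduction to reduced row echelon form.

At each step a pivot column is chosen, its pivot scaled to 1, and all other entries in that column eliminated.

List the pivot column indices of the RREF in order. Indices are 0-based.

[1] R0 /= 12  ⇒  (1, 3)
     R1 -= 3·R0  ⇒  (0, 1)
[2] R1 /= 1  ⇒  (0, 1)
     R0 -= 3·R1  ⇒  (1, 0)

pivot columns: 0, 1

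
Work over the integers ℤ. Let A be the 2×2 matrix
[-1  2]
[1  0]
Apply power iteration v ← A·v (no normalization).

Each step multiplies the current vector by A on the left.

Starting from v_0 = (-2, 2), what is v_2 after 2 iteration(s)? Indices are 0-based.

v_2 = (-10, 6)

v_0 = (-2, 2).
v_1 = A·v_0 = (6, -2).
v_2 = A·v_1 = (-10, 6).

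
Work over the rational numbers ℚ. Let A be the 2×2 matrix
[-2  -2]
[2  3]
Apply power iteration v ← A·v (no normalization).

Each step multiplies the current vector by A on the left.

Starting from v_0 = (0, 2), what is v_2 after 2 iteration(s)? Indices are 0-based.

v_2 = (-4, 10)

v_0 = (0, 2).
v_1 = A·v_0 = (-4, 6).
v_2 = A·v_1 = (-4, 10).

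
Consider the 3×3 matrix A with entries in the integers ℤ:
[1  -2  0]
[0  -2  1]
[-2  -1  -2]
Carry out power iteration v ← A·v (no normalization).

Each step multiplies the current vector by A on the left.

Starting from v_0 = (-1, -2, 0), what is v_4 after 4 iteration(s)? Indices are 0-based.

v_4 = (23, 70, -96)

v_0 = (-1, -2, 0).
v_1 = A·v_0 = (3, 4, 4).
v_2 = A·v_1 = (-5, -4, -18).
v_3 = A·v_2 = (3, -10, 50).
v_4 = A·v_3 = (23, 70, -96).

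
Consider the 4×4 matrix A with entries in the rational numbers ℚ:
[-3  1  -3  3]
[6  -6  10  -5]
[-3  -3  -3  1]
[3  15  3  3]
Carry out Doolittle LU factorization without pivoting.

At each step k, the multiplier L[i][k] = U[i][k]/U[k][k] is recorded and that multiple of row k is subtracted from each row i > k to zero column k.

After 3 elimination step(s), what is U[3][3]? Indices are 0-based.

U[3][3] = -2

Step 1: pivot at (0,0) is -3.
  row1 ← row1 − (-2)·row0  ⇒  L[1][0]=-2, U row1=(0, -4, 4, 1)
  row2 ← row2 − (1)·row0  ⇒  L[2][0]=1, U row2=(0, -4, 0, -2)
  row3 ← row3 − (-1)·row0  ⇒  L[3][0]=-1, U row3=(0, 16, 0, 6)
Step 2: pivot at (1,1) is -4.
  row2 ← row2 − (1)·row1  ⇒  L[2][1]=1, U row2=(0, 0, -4, -3)
  row3 ← row3 − (-4)·row1  ⇒  L[3][1]=-4, U row3=(0, 0, 16, 10)
Step 3: pivot at (2,2) is -4.
  row3 ← row3 − (-4)·row2  ⇒  L[3][2]=-4, U row3=(0, 0, 0, -2)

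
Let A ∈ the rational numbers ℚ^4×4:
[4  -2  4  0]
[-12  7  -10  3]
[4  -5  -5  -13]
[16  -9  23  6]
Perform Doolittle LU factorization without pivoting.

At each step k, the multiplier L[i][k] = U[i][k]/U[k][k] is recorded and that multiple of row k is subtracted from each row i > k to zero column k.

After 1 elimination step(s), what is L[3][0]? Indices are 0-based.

[col 0] pivot 4
  R1 -= -3*R0 → (0, 1, 2, 3)  (L[1][0] := -3)
  R2 -= 1*R0 → (0, -3, -9, -13)  (L[2][0] := 1)
  R3 -= 4*R0 → (0, -1, 7, 6)  (L[3][0] := 4)

L[3][0] = 4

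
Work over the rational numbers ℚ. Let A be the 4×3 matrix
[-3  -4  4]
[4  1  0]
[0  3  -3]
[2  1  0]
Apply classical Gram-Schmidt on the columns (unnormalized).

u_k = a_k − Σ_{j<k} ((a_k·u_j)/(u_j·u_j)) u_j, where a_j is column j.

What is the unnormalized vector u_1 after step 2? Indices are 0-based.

Step 1: u_0 = a_0 = (-3, 4, 0, 2).
Step 2: u_1 = a_1 − (18/29)·u_0 = (-62/29, -43/29, 3, -7/29).

u_1 = (-62/29, -43/29, 3, -7/29)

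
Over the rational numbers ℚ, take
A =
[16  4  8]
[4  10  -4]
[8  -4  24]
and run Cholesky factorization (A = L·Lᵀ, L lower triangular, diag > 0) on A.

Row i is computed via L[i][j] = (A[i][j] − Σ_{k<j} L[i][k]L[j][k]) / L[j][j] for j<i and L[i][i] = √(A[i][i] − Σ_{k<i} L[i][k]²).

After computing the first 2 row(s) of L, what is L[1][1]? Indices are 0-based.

L[1][1] = 3

Step 1: L[0][0] = √(16) = 4.
  L[1][0] = (4) / L[0][0] = 1.
Step 2: L[1][1] = √(9) = 3.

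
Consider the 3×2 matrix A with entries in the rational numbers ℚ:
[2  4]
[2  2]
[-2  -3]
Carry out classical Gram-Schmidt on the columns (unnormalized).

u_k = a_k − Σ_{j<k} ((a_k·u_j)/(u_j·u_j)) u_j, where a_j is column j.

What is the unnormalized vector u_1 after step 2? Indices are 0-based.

Step 1: u_0 = a_0 = (2, 2, -2).
Step 2: u_1 = a_1 − (3/2)·u_0 = (1, -1, 0).

u_1 = (1, -1, 0)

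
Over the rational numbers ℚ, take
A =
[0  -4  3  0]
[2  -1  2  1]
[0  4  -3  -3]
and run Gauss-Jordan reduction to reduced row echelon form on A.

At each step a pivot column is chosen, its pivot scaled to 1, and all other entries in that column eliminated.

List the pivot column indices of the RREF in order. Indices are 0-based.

pivot columns: 0, 1, 3

step 1: exchange rows 0,1
step 1: normalize row 0 (÷2) = (1, -1/2, 1, 1/2)
step 2: normalize row 1 (÷-4) = (0, 1, -3/4, 0)
  row 0: subtract -1/2×row1 = (1, 0, 5/8, 1/2)
  row 2: subtract 4×row1 = (0, 0, 0, -3)
skip col 2 (zero from row 2)
step 3: normalize row 2 (÷-3) = (0, 0, 0, 1)
  row 0: subtract 1/2×row2 = (1, 0, 5/8, 0)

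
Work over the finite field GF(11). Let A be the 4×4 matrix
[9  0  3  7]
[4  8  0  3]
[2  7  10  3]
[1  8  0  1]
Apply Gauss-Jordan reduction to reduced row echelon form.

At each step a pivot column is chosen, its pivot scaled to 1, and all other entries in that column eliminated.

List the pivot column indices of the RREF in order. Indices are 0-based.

[1] R0 /= 9  ⇒  (1, 0, 4, 2)
     R1 -= 4·R0  ⇒  (0, 8, 6, 6)
     R2 -= 2·R0  ⇒  (0, 7, 2, 10)
     R3 -= 1·R0  ⇒  (0, 8, 7, 10)
[2] R1 /= 8  ⇒  (0, 1, 9, 9)
     R2 -= 7·R1  ⇒  (0, 0, 5, 2)
     R3 -= 8·R1  ⇒  (0, 0, 1, 4)
[3] R2 /= 5  ⇒  (0, 0, 1, 7)
     R0 -= 4·R2  ⇒  (1, 0, 0, 7)
     R1 -= 9·R2  ⇒  (0, 1, 0, 1)
     R3 -= 1·R2  ⇒  (0, 0, 0, 8)
[4] R3 /= 8  ⇒  (0, 0, 0, 1)
     R0 -= 7·R3  ⇒  (1, 0, 0, 0)
     R1 -= 1·R3  ⇒  (0, 1, 0, 0)
     R2 -= 7·R3  ⇒  (0, 0, 1, 0)

pivot columns: 0, 1, 2, 3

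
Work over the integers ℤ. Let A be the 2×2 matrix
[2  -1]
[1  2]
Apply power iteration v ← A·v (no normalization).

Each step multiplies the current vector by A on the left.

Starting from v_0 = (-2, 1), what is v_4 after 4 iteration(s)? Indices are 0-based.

v_4 = (-10, -55)

v_0 = (-2, 1).
v_1 = A·v_0 = (-5, 0).
v_2 = A·v_1 = (-10, -5).
v_3 = A·v_2 = (-15, -20).
v_4 = A·v_3 = (-10, -55).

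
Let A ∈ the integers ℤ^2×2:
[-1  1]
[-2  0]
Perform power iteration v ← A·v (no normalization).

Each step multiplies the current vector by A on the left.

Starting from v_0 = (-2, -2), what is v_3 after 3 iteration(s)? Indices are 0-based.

v_0 = (-2, -2).
v_1 = A·v_0 = (0, 4).
v_2 = A·v_1 = (4, 0).
v_3 = A·v_2 = (-4, -8).

v_3 = (-4, -8)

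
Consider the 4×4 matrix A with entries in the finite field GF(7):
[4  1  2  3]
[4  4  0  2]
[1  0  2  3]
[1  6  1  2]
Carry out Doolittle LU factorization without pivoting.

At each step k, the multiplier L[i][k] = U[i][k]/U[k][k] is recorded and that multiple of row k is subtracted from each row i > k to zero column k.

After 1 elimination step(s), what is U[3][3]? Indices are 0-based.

U[3][3] = 3

Step 1: pivot at (0,0) is 4.
  row1 ← row1 − (1)·row0  ⇒  L[1][0]=1, U row1=(0, 3, 5, 6)
  row2 ← row2 − (2)·row0  ⇒  L[2][0]=2, U row2=(0, 5, 5, 4)
  row3 ← row3 − (2)·row0  ⇒  L[3][0]=2, U row3=(0, 4, 4, 3)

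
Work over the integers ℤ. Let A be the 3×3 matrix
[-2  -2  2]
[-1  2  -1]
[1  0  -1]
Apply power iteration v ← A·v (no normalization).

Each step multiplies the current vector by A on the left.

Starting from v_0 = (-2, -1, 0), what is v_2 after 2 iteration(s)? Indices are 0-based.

v_2 = (-16, -4, 8)

v_0 = (-2, -1, 0).
v_1 = A·v_0 = (6, 0, -2).
v_2 = A·v_1 = (-16, -4, 8).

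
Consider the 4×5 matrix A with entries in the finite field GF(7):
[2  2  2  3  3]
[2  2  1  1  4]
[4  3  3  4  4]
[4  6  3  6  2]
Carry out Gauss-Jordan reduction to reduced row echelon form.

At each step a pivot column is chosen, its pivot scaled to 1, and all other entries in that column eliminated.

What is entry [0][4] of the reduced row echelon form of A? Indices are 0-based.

[1] R0 /= 2  ⇒  (1, 1, 1, 5, 5)
     R1 -= 2·R0  ⇒  (0, 0, 6, 5, 1)
     R2 -= 4·R0  ⇒  (0, 6, 6, 5, 5)
     R3 -= 4·R0  ⇒  (0, 2, 6, 0, 3)
[2] R1 <-> R2
[2] R1 /= 6  ⇒  (0, 1, 1, 2, 2)
     R0 -= 1·R1  ⇒  (1, 0, 0, 3, 3)
     R3 -= 2·R1  ⇒  (0, 0, 4, 3, 6)
[3] R2 /= 6  ⇒  (0, 0, 1, 2, 6)
     R1 -= 1·R2  ⇒  (0, 1, 0, 0, 3)
     R3 -= 4·R2  ⇒  (0, 0, 0, 2, 3)
[4] R3 /= 2  ⇒  (0, 0, 0, 1, 5)
     R0 -= 3·R3  ⇒  (1, 0, 0, 0, 2)
     R2 -= 2·R3  ⇒  (0, 0, 1, 0, 3)

M[0][4] = 2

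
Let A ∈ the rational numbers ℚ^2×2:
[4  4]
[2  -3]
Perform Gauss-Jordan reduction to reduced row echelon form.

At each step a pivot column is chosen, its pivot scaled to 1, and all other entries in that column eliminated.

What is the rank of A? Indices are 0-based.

rank = 2

step 1: normalize row 0 (÷4) = (1, 1)
  row 1: subtract 2×row0 = (0, -5)
step 2: normalize row 1 (÷-5) = (0, 1)
  row 0: subtract 1×row1 = (1, 0)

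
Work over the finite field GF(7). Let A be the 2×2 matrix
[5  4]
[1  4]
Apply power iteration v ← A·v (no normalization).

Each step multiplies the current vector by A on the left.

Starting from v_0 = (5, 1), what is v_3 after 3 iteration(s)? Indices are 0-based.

v_0 = (5, 1).
v_1 = A·v_0 = (1, 2).
v_2 = A·v_1 = (6, 2).
v_3 = A·v_2 = (3, 0).

v_3 = (3, 0)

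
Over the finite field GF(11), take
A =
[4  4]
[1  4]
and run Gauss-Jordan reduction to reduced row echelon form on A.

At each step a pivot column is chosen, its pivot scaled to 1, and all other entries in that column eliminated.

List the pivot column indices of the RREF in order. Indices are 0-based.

step 1: normalize row 0 (÷4) = (1, 1)
  row 1: subtract 1×row0 = (0, 3)
step 2: normalize row 1 (÷3) = (0, 1)
  row 0: subtract 1×row1 = (1, 0)

pivot columns: 0, 1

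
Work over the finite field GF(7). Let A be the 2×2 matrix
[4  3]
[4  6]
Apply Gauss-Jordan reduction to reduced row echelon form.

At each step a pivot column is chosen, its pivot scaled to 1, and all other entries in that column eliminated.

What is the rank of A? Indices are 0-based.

rank = 2

pivot(0,0)=4: scale R0 → (1, 6)
  clear (1,0): R1 −= (4)R0 → (0, 3)
pivot(1,1)=3: scale R1 → (0, 1)
  clear (0,1): R0 −= (6)R1 → (1, 0)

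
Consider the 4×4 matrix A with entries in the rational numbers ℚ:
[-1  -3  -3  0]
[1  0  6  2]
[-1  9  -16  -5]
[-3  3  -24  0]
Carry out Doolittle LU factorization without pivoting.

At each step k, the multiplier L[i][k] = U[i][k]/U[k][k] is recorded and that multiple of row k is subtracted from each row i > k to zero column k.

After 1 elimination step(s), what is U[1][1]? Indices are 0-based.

U[1][1] = -3

k=0: U[0][0]=-1
  eliminate (1,0): mult=-1, new row 1: (0, -3, 3, 2); set L[1][0]=-1
  eliminate (2,0): mult=1, new row 2: (0, 12, -13, -5); set L[2][0]=1
  eliminate (3,0): mult=3, new row 3: (0, 12, -15, 0); set L[3][0]=3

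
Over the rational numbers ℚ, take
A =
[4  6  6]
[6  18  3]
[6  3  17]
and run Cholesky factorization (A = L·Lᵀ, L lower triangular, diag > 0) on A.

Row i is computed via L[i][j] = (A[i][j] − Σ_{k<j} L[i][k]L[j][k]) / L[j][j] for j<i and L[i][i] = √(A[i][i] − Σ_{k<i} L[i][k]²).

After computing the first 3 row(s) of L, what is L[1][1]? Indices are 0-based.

Step 1: L[0][0] = √(4) = 2.
  L[1][0] = (6) / L[0][0] = 3.
Step 2: L[1][1] = √(9) = 3.
  L[2][0] = (6) / L[0][0] = 3.
  L[2][1] = (-6) / L[1][1] = -2.
Step 3: L[2][2] = √(4) = 2.

L[1][1] = 3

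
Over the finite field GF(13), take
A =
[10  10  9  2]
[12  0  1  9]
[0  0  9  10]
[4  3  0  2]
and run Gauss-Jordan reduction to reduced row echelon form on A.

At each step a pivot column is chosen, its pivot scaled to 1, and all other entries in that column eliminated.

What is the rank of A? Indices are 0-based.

pivot(0,0)=10: scale R0 → (1, 1, 10, 8)
  clear (1,0): R1 −= (12)R0 → (0, 1, 11, 4)
  clear (3,0): R3 −= (4)R0 → (0, 12, 12, 9)
pivot(1,1)=1: scale R1 → (0, 1, 11, 4)
  clear (0,1): R0 −= (1)R1 → (1, 0, 12, 4)
  clear (3,1): R3 −= (12)R1 → (0, 0, 10, 0)
pivot(2,2)=9: scale R2 → (0, 0, 1, 4)
  clear (0,2): R0 −= (12)R2 → (1, 0, 0, 8)
  clear (1,2): R1 −= (11)R2 → (0, 1, 0, 12)
  clear (3,2): R3 −= (10)R2 → (0, 0, 0, 12)
pivot(3,3)=12: scale R3 → (0, 0, 0, 1)
  clear (0,3): R0 −= (8)R3 → (1, 0, 0, 0)
  clear (1,3): R1 −= (12)R3 → (0, 1, 0, 0)
  clear (2,3): R2 −= (4)R3 → (0, 0, 1, 0)

rank = 4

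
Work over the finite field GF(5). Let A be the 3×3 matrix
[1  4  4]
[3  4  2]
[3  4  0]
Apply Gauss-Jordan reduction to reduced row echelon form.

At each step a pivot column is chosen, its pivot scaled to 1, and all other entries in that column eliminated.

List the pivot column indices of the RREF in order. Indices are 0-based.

pivot columns: 0, 1, 2

step 1: normalize row 0 (÷1) = (1, 4, 4)
  row 1: subtract 3×row0 = (0, 2, 0)
  row 2: subtract 3×row0 = (0, 2, 3)
step 2: normalize row 1 (÷2) = (0, 1, 0)
  row 0: subtract 4×row1 = (1, 0, 4)
  row 2: subtract 2×row1 = (0, 0, 3)
step 3: normalize row 2 (÷3) = (0, 0, 1)
  row 0: subtract 4×row2 = (1, 0, 0)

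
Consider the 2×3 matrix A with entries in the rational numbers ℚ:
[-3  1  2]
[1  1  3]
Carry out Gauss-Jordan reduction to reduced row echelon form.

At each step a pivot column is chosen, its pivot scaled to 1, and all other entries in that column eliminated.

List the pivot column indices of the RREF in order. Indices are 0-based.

step 1: normalize row 0 (÷-3) = (1, -1/3, -2/3)
  row 1: subtract 1×row0 = (0, 4/3, 11/3)
step 2: normalize row 1 (÷4/3) = (0, 1, 11/4)
  row 0: subtract -1/3×row1 = (1, 0, 1/4)

pivot columns: 0, 1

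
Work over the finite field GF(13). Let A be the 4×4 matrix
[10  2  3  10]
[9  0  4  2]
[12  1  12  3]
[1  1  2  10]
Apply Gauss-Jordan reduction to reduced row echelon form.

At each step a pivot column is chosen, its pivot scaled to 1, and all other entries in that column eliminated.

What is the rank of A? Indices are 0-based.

rank = 4

step 1: normalize row 0 (÷10) = (1, 8, 12, 1)
  row 1: subtract 9×row0 = (0, 6, 0, 6)
  row 2: subtract 12×row0 = (0, 9, 11, 4)
  row 3: subtract 1×row0 = (0, 6, 3, 9)
step 2: normalize row 1 (÷6) = (0, 1, 0, 1)
  row 0: subtract 8×row1 = (1, 0, 12, 6)
  row 2: subtract 9×row1 = (0, 0, 11, 8)
  row 3: subtract 6×row1 = (0, 0, 3, 3)
step 3: normalize row 2 (÷11) = (0, 0, 1, 9)
  row 0: subtract 12×row2 = (1, 0, 0, 2)
  row 3: subtract 3×row2 = (0, 0, 0, 2)
step 4: normalize row 3 (÷2) = (0, 0, 0, 1)
  row 0: subtract 2×row3 = (1, 0, 0, 0)
  row 1: subtract 1×row3 = (0, 1, 0, 0)
  row 2: subtract 9×row3 = (0, 0, 1, 0)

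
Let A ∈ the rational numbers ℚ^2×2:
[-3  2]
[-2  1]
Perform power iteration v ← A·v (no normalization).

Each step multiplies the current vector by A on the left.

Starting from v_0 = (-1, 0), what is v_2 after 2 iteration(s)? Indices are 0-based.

v_2 = (-5, -4)

v_0 = (-1, 0).
v_1 = A·v_0 = (3, 2).
v_2 = A·v_1 = (-5, -4).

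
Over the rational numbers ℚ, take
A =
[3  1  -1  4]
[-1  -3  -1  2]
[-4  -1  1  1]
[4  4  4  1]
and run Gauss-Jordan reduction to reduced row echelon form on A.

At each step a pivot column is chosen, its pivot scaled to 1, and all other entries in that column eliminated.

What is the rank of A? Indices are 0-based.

rank = 4

[1] R0 /= 3  ⇒  (1, 1/3, -1/3, 4/3)
     R1 -= -1·R0  ⇒  (0, -8/3, -4/3, 10/3)
     R2 -= -4·R0  ⇒  (0, 1/3, -1/3, 19/3)
     R3 -= 4·R0  ⇒  (0, 8/3, 16/3, -13/3)
[2] R1 /= -8/3  ⇒  (0, 1, 1/2, -5/4)
     R0 -= 1/3·R1  ⇒  (1, 0, -1/2, 7/4)
     R2 -= 1/3·R1  ⇒  (0, 0, -1/2, 27/4)
     R3 -= 8/3·R1  ⇒  (0, 0, 4, -1)
[3] R2 /= -1/2  ⇒  (0, 0, 1, -27/2)
     R0 -= -1/2·R2  ⇒  (1, 0, 0, -5)
     R1 -= 1/2·R2  ⇒  (0, 1, 0, 11/2)
     R3 -= 4·R2  ⇒  (0, 0, 0, 53)
[4] R3 /= 53  ⇒  (0, 0, 0, 1)
     R0 -= -5·R3  ⇒  (1, 0, 0, 0)
     R1 -= 11/2·R3  ⇒  (0, 1, 0, 0)
     R2 -= -27/2·R3  ⇒  (0, 0, 1, 0)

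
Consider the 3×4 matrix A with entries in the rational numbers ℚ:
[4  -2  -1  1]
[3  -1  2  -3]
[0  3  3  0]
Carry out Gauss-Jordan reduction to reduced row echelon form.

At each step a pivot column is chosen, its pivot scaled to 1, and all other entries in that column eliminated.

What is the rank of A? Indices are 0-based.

pivot(0,0)=4: scale R0 → (1, -1/2, -1/4, 1/4)
  clear (1,0): R1 −= (3)R0 → (0, 1/2, 11/4, -15/4)
pivot(1,1)=1/2: scale R1 → (0, 1, 11/2, -15/2)
  clear (0,1): R0 −= (-1/2)R1 → (1, 0, 5/2, -7/2)
  clear (2,1): R2 −= (3)R1 → (0, 0, -27/2, 45/2)
pivot(2,2)=-27/2: scale R2 → (0, 0, 1, -5/3)
  clear (0,2): R0 −= (5/2)R2 → (1, 0, 0, 2/3)
  clear (1,2): R1 −= (11/2)R2 → (0, 1, 0, 5/3)

rank = 3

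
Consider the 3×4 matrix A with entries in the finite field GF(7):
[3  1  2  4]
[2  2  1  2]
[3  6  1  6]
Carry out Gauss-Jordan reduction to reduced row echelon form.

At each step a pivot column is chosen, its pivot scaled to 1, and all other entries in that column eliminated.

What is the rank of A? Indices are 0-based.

[1] R0 /= 3  ⇒  (1, 5, 3, 6)
     R1 -= 2·R0  ⇒  (0, 6, 2, 4)
     R2 -= 3·R0  ⇒  (0, 5, 6, 2)
[2] R1 /= 6  ⇒  (0, 1, 5, 3)
     R0 -= 5·R1  ⇒  (1, 0, 6, 5)
     R2 -= 5·R1  ⇒  (0, 0, 2, 1)
[3] R2 /= 2  ⇒  (0, 0, 1, 4)
     R0 -= 6·R2  ⇒  (1, 0, 0, 2)
     R1 -= 5·R2  ⇒  (0, 1, 0, 4)

rank = 3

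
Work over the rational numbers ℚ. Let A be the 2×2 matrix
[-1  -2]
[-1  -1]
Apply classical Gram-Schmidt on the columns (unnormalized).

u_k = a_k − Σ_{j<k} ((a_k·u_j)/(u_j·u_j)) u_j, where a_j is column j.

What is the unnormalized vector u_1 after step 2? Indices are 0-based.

u_1 = (-1/2, 1/2)

Step 1: u_0 = a_0 = (-1, -1).
Step 2: u_1 = a_1 − (3/2)·u_0 = (-1/2, 1/2).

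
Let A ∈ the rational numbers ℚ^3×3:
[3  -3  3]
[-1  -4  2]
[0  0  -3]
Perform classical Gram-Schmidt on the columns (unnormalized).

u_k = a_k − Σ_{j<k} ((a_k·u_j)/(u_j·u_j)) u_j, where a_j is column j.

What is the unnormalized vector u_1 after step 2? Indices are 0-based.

Step 1: u_0 = a_0 = (3, -1, 0).
Step 2: u_1 = a_1 − (-1/2)·u_0 = (-3/2, -9/2, 0).

u_1 = (-3/2, -9/2, 0)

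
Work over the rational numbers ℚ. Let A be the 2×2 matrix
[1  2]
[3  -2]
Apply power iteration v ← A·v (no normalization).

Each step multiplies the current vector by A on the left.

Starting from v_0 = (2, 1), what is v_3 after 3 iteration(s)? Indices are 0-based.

v_0 = (2, 1).
v_1 = A·v_0 = (4, 4).
v_2 = A·v_1 = (12, 4).
v_3 = A·v_2 = (20, 28).

v_3 = (20, 28)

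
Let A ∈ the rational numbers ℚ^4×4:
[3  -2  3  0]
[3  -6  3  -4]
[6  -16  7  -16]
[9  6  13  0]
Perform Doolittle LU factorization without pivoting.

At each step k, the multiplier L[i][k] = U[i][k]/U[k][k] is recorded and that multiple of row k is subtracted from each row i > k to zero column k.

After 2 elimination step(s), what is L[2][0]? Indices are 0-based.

Step 1: pivot at (0,0) is 3.
  row1 ← row1 − (1)·row0  ⇒  L[1][0]=1, U row1=(0, -4, 0, -4)
  row2 ← row2 − (2)·row0  ⇒  L[2][0]=2, U row2=(0, -12, 1, -16)
  row3 ← row3 − (3)·row0  ⇒  L[3][0]=3, U row3=(0, 12, 4, 0)
Step 2: pivot at (1,1) is -4.
  row2 ← row2 − (3)·row1  ⇒  L[2][1]=3, U row2=(0, 0, 1, -4)
  row3 ← row3 − (-3)·row1  ⇒  L[3][1]=-3, U row3=(0, 0, 4, -12)

L[2][0] = 2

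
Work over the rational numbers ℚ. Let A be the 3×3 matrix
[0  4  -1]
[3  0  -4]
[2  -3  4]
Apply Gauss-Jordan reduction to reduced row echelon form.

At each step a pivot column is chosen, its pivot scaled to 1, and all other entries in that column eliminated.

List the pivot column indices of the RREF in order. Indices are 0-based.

pivot columns: 0, 1, 2

pivot(0,0): swap R0↔R1
pivot(0,0)=3: scale R0 → (1, 0, -4/3)
  clear (2,0): R2 −= (2)R0 → (0, -3, 20/3)
pivot(1,1)=4: scale R1 → (0, 1, -1/4)
  clear (2,1): R2 −= (-3)R1 → (0, 0, 71/12)
pivot(2,2)=71/12: scale R2 → (0, 0, 1)
  clear (0,2): R0 −= (-4/3)R2 → (1, 0, 0)
  clear (1,2): R1 −= (-1/4)R2 → (0, 1, 0)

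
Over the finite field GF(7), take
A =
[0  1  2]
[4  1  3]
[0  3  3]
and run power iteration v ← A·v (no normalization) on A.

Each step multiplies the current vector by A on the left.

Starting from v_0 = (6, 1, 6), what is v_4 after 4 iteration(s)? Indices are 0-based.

v_4 = (3, 1, 2)

v_0 = (6, 1, 6).
v_1 = A·v_0 = (6, 1, 0).
v_2 = A·v_1 = (1, 4, 3).
v_3 = A·v_2 = (3, 3, 0).
v_4 = A·v_3 = (3, 1, 2).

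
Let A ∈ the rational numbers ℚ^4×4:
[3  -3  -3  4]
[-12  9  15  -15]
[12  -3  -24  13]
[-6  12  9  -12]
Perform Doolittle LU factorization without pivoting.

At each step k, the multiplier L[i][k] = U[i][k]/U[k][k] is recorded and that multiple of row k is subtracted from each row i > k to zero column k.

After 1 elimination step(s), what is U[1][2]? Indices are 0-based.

[col 0] pivot 3
  R1 -= -4*R0 → (0, -3, 3, 1)  (L[1][0] := -4)
  R2 -= 4*R0 → (0, 9, -12, -3)  (L[2][0] := 4)
  R3 -= -2*R0 → (0, 6, 3, -4)  (L[3][0] := -2)

U[1][2] = 3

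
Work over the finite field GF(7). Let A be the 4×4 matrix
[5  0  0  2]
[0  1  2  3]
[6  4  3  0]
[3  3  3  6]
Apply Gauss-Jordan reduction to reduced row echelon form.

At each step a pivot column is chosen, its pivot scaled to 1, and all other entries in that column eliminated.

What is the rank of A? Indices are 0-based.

rank = 4

step 1: normalize row 0 (÷5) = (1, 0, 0, 6)
  row 2: subtract 6×row0 = (0, 4, 3, 6)
  row 3: subtract 3×row0 = (0, 3, 3, 2)
step 2: normalize row 1 (÷1) = (0, 1, 2, 3)
  row 2: subtract 4×row1 = (0, 0, 2, 1)
  row 3: subtract 3×row1 = (0, 0, 4, 0)
step 3: normalize row 2 (÷2) = (0, 0, 1, 4)
  row 1: subtract 2×row2 = (0, 1, 0, 2)
  row 3: subtract 4×row2 = (0, 0, 0, 5)
step 4: normalize row 3 (÷5) = (0, 0, 0, 1)
  row 0: subtract 6×row3 = (1, 0, 0, 0)
  row 1: subtract 2×row3 = (0, 1, 0, 0)
  row 2: subtract 4×row3 = (0, 0, 1, 0)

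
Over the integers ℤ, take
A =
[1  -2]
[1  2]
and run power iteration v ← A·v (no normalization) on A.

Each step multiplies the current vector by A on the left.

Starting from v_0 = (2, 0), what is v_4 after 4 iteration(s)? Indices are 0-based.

v_4 = (-34, 6)

v_0 = (2, 0).
v_1 = A·v_0 = (2, 2).
v_2 = A·v_1 = (-2, 6).
v_3 = A·v_2 = (-14, 10).
v_4 = A·v_3 = (-34, 6).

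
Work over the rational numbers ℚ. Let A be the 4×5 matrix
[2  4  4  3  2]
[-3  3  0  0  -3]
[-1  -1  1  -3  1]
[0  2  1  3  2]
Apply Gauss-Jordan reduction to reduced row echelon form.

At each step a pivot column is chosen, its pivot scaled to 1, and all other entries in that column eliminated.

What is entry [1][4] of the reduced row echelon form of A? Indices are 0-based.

step 1: normalize row 0 (÷2) = (1, 2, 2, 3/2, 1)
  row 1: subtract -3×row0 = (0, 9, 6, 9/2, 0)
  row 2: subtract -1×row0 = (0, 1, 3, -3/2, 2)
step 2: normalize row 1 (÷9) = (0, 1, 2/3, 1/2, 0)
  row 0: subtract 2×row1 = (1, 0, 2/3, 1/2, 1)
  row 2: subtract 1×row1 = (0, 0, 7/3, -2, 2)
  row 3: subtract 2×row1 = (0, 0, -1/3, 2, 2)
step 3: normalize row 2 (÷7/3) = (0, 0, 1, -6/7, 6/7)
  row 0: subtract 2/3×row2 = (1, 0, 0, 15/14, 3/7)
  row 1: subtract 2/3×row2 = (0, 1, 0, 15/14, -4/7)
  row 3: subtract -1/3×row2 = (0, 0, 0, 12/7, 16/7)
step 4: normalize row 3 (÷12/7) = (0, 0, 0, 1, 4/3)
  row 0: subtract 15/14×row3 = (1, 0, 0, 0, -1)
  row 1: subtract 15/14×row3 = (0, 1, 0, 0, -2)
  row 2: subtract -6/7×row3 = (0, 0, 1, 0, 2)

M[1][4] = -2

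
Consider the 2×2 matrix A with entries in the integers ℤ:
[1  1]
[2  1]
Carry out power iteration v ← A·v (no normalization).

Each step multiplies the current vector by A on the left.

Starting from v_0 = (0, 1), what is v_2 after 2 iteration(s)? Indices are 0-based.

v_2 = (2, 3)

v_0 = (0, 1).
v_1 = A·v_0 = (1, 1).
v_2 = A·v_1 = (2, 3).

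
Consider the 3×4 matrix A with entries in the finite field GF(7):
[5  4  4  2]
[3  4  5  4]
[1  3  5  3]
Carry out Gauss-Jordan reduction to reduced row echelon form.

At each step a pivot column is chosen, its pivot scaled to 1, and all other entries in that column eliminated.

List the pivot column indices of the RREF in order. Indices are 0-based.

pivot columns: 0, 1, 2

pivot(0,0)=5: scale R0 → (1, 5, 5, 6)
  clear (1,0): R1 −= (3)R0 → (0, 3, 4, 0)
  clear (2,0): R2 −= (1)R0 → (0, 5, 0, 4)
pivot(1,1)=3: scale R1 → (0, 1, 6, 0)
  clear (0,1): R0 −= (5)R1 → (1, 0, 3, 6)
  clear (2,1): R2 −= (5)R1 → (0, 0, 5, 4)
pivot(2,2)=5: scale R2 → (0, 0, 1, 5)
  clear (0,2): R0 −= (3)R2 → (1, 0, 0, 5)
  clear (1,2): R1 −= (6)R2 → (0, 1, 0, 5)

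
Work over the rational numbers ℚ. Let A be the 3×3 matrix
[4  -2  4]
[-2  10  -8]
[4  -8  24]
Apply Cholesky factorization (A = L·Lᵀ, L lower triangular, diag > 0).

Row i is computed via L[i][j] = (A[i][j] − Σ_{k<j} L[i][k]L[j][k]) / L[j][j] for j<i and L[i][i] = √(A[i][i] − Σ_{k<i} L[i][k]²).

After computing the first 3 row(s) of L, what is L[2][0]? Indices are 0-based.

L[2][0] = 2

Step 1: L[0][0] = √(4) = 2.
  L[1][0] = (-2) / L[0][0] = -1.
Step 2: L[1][1] = √(9) = 3.
  L[2][0] = (4) / L[0][0] = 2.
  L[2][1] = (-6) / L[1][1] = -2.
Step 3: L[2][2] = √(16) = 4.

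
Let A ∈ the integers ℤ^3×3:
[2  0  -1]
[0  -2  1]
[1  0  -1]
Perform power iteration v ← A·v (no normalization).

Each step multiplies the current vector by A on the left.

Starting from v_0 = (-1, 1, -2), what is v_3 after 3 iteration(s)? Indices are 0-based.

v_0 = (-1, 1, -2).
v_1 = A·v_0 = (0, -4, 1).
v_2 = A·v_1 = (-1, 9, -1).
v_3 = A·v_2 = (-1, -19, 0).

v_3 = (-1, -19, 0)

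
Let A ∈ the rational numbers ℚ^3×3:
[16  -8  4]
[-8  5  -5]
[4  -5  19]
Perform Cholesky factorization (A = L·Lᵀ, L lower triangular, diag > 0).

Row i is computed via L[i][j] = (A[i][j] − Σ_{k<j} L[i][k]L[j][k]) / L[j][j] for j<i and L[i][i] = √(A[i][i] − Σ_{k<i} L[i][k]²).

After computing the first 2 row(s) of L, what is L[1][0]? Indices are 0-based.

Step 1: L[0][0] = √(16) = 4.
  L[1][0] = (-8) / L[0][0] = -2.
Step 2: L[1][1] = √(1) = 1.

L[1][0] = -2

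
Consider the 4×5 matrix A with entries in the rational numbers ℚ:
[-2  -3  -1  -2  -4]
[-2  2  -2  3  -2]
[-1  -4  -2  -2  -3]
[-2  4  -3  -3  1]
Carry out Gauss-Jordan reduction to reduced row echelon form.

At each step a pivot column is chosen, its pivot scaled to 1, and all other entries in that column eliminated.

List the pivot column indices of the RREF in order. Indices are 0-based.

[1] R0 /= -2  ⇒  (1, 3/2, 1/2, 1, 2)
     R1 -= -2·R0  ⇒  (0, 5, -1, 5, 2)
     R2 -= -1·R0  ⇒  (0, -5/2, -3/2, -1, -1)
     R3 -= -2·R0  ⇒  (0, 7, -2, -1, 5)
[2] R1 /= 5  ⇒  (0, 1, -1/5, 1, 2/5)
     R0 -= 3/2·R1  ⇒  (1, 0, 4/5, -1/2, 7/5)
     R2 -= -5/2·R1  ⇒  (0, 0, -2, 3/2, 0)
     R3 -= 7·R1  ⇒  (0, 0, -3/5, -8, 11/5)
[3] R2 /= -2  ⇒  (0, 0, 1, -3/4, 0)
     R0 -= 4/5·R2  ⇒  (1, 0, 0, 1/10, 7/5)
     R1 -= -1/5·R2  ⇒  (0, 1, 0, 17/20, 2/5)
     R3 -= -3/5·R2  ⇒  (0, 0, 0, -169/20, 11/5)
[4] R3 /= -169/20  ⇒  (0, 0, 0, 1, -44/169)
     R0 -= 1/10·R3  ⇒  (1, 0, 0, 0, 241/169)
     R1 -= 17/20·R3  ⇒  (0, 1, 0, 0, 105/169)
     R2 -= -3/4·R3  ⇒  (0, 0, 1, 0, -33/169)

pivot columns: 0, 1, 2, 3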